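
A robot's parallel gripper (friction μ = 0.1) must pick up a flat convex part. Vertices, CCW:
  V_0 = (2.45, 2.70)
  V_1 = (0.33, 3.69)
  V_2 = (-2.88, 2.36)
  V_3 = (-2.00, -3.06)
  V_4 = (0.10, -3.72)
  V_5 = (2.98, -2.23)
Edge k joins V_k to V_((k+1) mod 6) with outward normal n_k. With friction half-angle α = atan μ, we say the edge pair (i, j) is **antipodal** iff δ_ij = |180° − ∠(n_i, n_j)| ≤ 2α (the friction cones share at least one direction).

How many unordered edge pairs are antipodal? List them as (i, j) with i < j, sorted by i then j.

count = 3; pairs: (0,3), (1,4), (2,5)

α = atan 0.1 = 5.71°;  2α = 11.42°
n_0 = (+0.4231, +0.9061)
n_1 = (-0.3828, +0.9238)
n_2 = (-0.9871, -0.1603)
n_3 = (-0.2998, -0.9540)
n_4 = (+0.4595, -0.8882)
n_5 = (+0.9943, +0.1069)
  (0,1): δ = 132.46°  ·
  (0,2): δ = 55.75°  ·
  (0,3): δ = 7.58°  ✓
  (0,4): δ = 52.39°  ·
  (0,5): δ = 121.17°  ·
  (1,2): δ = 103.28°  ·
  (1,3): δ = 39.95°  ·
  (1,4): δ = 4.85°  ✓
  (1,5): δ = 73.63°  ·
  (2,3): δ = 116.67°  ·
  (2,4): δ = 71.87°  ·
  (2,5): δ = 3.09°  ✓
  (3,4): δ = 135.20°  ·
  (3,5): δ = 66.42°  ·
  (4,5): δ = 111.22°  ·
antipodal pairs: 3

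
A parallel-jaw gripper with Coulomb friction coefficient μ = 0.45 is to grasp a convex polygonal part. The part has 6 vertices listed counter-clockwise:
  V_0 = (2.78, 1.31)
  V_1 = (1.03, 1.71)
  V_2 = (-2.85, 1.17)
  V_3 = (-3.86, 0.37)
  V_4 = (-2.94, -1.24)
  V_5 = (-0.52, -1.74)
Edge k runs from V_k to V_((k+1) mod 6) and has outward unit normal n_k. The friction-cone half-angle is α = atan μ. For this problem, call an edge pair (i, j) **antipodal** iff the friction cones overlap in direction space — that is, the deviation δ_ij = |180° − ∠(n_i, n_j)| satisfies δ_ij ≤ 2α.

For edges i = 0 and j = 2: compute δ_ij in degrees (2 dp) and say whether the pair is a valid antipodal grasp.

α = atan 0.45 = 24.23°;  2α = 48.46°
edge 0: e_0 = (-1.75, +0.40);  n_0 = (+0.2228, +0.9749)
edge 2: e_2 = (-1.01, -0.80);  n_2 = (-0.6209, +0.7839)
∠(n_0, n_2) = 51.26°
δ = |180° − 51.26°| = 128.74°
128.74° > 2α = 48.46°  →  invalid

δ = 128.74°, invalid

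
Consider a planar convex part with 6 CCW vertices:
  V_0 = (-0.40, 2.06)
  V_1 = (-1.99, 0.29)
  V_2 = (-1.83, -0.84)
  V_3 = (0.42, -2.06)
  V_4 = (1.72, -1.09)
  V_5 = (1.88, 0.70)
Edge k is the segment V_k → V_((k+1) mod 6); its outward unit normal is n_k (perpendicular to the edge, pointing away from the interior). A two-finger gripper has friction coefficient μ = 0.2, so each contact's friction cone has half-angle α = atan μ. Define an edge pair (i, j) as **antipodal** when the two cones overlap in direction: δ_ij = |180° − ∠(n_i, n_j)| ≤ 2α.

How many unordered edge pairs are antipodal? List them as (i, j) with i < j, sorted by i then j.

α = atan 0.2 = 11.31°;  2α = 22.62°
n_0 = (-0.7439, +0.6683)
n_1 = (-0.9901, -0.1402)
n_2 = (-0.4767, -0.8791)
n_3 = (+0.5980, -0.8015)
n_4 = (+0.9960, -0.0890)
n_5 = (+0.5123, +0.8588)
  (0,1): δ = 130.01°  ·
  (0,2): δ = 76.53°  ·
  (0,3): δ = 11.34°  ✓
  (0,4): δ = 36.83°  ·
  (0,5): δ = 101.12°  ·
  (1,2): δ = 126.53°  ·
  (1,3): δ = 61.33°  ·
  (1,4): δ = 13.17°  ✓
  (1,5): δ = 51.13°  ·
  (2,3): δ = 114.80°  ·
  (2,4): δ = 66.64°  ·
  (2,5): δ = 2.35°  ✓
  (3,4): δ = 131.84°  ·
  (3,5): δ = 67.54°  ·
  (4,5): δ = 115.71°  ·
antipodal pairs: 3

count = 3; pairs: (0,3), (1,4), (2,5)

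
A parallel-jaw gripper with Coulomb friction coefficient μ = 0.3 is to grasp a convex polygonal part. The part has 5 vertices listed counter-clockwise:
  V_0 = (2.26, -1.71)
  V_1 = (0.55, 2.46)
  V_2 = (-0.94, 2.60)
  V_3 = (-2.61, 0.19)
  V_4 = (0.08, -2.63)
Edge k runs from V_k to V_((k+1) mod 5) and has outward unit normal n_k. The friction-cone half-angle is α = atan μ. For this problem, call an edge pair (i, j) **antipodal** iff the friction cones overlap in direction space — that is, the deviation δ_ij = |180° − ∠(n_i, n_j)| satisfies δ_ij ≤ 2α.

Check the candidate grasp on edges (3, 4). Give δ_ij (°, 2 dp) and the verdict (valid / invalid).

δ = 110.77°, invalid

α = atan 0.3 = 16.70°;  2α = 33.40°
edge 3: e_3 = (+2.69, -2.82);  n_3 = (-0.7236, -0.6902)
edge 4: e_4 = (+2.18, +0.92);  n_4 = (+0.3888, -0.9213)
∠(n_3, n_4) = 69.23°
δ = |180° − 69.23°| = 110.77°
110.77° > 2α = 33.40°  →  invalid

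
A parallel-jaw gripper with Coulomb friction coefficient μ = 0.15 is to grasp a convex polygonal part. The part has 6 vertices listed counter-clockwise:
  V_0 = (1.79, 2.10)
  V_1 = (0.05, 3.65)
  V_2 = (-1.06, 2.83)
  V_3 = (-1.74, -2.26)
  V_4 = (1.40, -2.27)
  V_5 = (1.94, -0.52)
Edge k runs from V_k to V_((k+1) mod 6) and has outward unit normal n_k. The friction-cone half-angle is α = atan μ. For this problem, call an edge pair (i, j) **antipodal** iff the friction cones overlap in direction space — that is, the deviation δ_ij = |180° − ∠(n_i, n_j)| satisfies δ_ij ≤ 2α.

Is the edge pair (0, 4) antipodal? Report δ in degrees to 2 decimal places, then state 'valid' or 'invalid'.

δ = 114.55°, invalid

α = atan 0.15 = 8.53°;  2α = 17.06°
edge 0: e_0 = (-1.74, +1.55);  n_0 = (+0.6652, +0.7467)
edge 4: e_4 = (+0.54, +1.75);  n_4 = (+0.9555, -0.2949)
∠(n_0, n_4) = 65.45°
δ = |180° − 65.45°| = 114.55°
114.55° > 2α = 17.06°  →  invalid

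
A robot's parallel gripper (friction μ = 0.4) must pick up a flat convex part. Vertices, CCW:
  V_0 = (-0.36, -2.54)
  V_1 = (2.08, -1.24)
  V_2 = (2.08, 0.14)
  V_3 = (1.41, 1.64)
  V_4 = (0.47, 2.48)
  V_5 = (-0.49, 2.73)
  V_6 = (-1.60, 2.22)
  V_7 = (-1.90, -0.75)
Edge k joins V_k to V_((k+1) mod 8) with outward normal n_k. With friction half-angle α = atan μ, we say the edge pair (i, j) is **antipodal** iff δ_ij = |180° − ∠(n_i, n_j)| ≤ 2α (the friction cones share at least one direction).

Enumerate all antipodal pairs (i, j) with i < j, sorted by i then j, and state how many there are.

α = atan 0.4 = 21.80°;  2α = 43.60°
n_0 = (+0.4702, -0.8826)
n_1 = (+1.0000, -0.0000)
n_2 = (+0.9131, +0.4078)
n_3 = (+0.6663, +0.7457)
n_4 = (+0.2520, +0.9677)
n_5 = (-0.4175, +0.9087)
n_6 = (-0.9949, +0.1005)
n_7 = (-0.7581, -0.6522)
  (0,1): δ = 118.05°  ·
  (0,2): δ = 93.98°  ·
  (0,3): δ = 69.83°  ·
  (0,4): δ = 42.64°  ✓
  (0,5): δ = 3.37°  ✓
  (0,6): δ = 56.18°  ·
  (0,7): δ = 102.66°  ·
  (1,2): δ = 155.93°  ·
  (1,3): δ = 131.78°  ·
  (1,4): δ = 104.60°  ·
  (1,5): δ = 65.32°  ·
  (1,6): δ = 5.77°  ✓
  (1,7): δ = 40.71°  ✓
  (2,3): δ = 155.85°  ·
  (2,4): δ = 128.67°  ·
  (2,5): δ = 89.39°  ·
  (2,6): δ = 29.84°  ✓
  (2,7): δ = 16.64°  ✓
  (3,4): δ = 152.81°  ·
  (3,5): δ = 113.54°  ·
  (3,6): δ = 53.98°  ·
  (3,7): δ = 7.51°  ✓
  (4,5): δ = 140.73°  ·
  (4,6): δ = 81.17°  ·
  (4,7): δ = 34.70°  ✓
  (5,6): δ = 120.44°  ·
  (5,7): δ = 73.97°  ·
  (6,7): δ = 133.53°  ·
antipodal pairs: 8

count = 8; pairs: (0,4), (0,5), (1,6), (1,7), (2,6), (2,7), (3,7), (4,7)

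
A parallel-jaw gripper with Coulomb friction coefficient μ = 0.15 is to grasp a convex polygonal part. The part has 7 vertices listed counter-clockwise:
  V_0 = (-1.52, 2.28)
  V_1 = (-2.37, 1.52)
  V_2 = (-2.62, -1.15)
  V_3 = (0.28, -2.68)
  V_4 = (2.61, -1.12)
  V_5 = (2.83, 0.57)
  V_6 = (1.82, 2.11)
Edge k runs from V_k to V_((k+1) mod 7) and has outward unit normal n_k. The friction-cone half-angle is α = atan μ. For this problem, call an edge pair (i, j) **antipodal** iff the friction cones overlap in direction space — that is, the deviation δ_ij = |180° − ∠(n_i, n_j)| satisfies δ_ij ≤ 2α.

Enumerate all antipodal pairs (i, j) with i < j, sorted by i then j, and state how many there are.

α = atan 0.15 = 8.53°;  2α = 17.06°
n_0 = (-0.6665, +0.7455)
n_1 = (-0.9956, +0.0932)
n_2 = (-0.4666, -0.8845)
n_3 = (+0.5563, -0.8310)
n_4 = (+0.9916, -0.1291)
n_5 = (+0.8362, +0.5484)
n_6 = (+0.0508, +0.9987)
  (0,1): δ = 137.15°  ·
  (0,2): δ = 69.62°  ·
  (0,3): δ = 8.00°  ✓
  (0,4): δ = 40.78°  ·
  (0,5): δ = 81.46°  ·
  (0,6): δ = 135.29°  ·
  (1,2): δ = 112.47°  ·
  (1,3): δ = 50.85°  ·
  (1,4): δ = 2.07°  ✓
  (1,5): δ = 38.61°  ·
  (1,6): δ = 92.44°  ·
  (2,3): δ = 118.38°  ·
  (2,4): δ = 69.60°  ·
  (2,5): δ = 28.93°  ·
  (2,6): δ = 24.90°  ·
  (3,4): δ = 131.22°  ·
  (3,5): δ = 90.54°  ·
  (3,6): δ = 36.72°  ·
  (4,5): δ = 139.32°  ·
  (4,6): δ = 85.50°  ·
  (5,6): δ = 126.17°  ·
antipodal pairs: 2

count = 2; pairs: (0,3), (1,4)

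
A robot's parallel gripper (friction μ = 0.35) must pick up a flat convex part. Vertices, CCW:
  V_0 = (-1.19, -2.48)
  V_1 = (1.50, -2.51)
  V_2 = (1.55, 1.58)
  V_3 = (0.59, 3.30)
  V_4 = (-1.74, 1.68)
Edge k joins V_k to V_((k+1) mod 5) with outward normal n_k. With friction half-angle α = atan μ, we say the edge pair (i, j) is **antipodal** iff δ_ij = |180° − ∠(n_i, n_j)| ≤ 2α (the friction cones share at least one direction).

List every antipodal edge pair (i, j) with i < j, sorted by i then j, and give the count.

α = atan 0.35 = 19.29°;  2α = 38.58°
n_0 = (-0.0112, -0.9999)
n_1 = (+0.9999, -0.0122)
n_2 = (+0.8732, +0.4874)
n_3 = (-0.5709, +0.8210)
n_4 = (-0.9914, -0.1311)
  (0,1): δ = 90.06°  ·
  (0,2): δ = 60.19°  ·
  (0,3): δ = 35.45°  ✓
  (0,4): δ = 98.17°  ·
  (1,2): δ = 150.13°  ·
  (1,3): δ = 54.49°  ·
  (1,4): δ = 8.23°  ✓
  (2,3): δ = 84.36°  ·
  (2,4): δ = 21.64°  ✓
  (3,4): δ = 117.28°  ·
antipodal pairs: 3

count = 3; pairs: (0,3), (1,4), (2,4)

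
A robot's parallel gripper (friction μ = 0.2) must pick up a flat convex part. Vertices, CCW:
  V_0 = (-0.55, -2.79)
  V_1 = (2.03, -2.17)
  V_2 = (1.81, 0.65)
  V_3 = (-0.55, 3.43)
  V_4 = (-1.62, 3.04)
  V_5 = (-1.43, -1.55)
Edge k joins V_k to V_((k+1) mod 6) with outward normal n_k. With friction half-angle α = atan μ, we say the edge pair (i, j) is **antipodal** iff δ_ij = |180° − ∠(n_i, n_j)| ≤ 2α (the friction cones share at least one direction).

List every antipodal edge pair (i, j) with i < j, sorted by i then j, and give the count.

α = atan 0.2 = 11.31°;  2α = 22.62°
n_0 = (+0.2337, -0.9723)
n_1 = (+0.9970, +0.0778)
n_2 = (+0.7623, +0.6472)
n_3 = (-0.3424, +0.9395)
n_4 = (-0.9991, -0.0414)
n_5 = (-0.8155, -0.5787)
  (0,1): δ = 99.05°  ·
  (0,2): δ = 63.18°  ·
  (0,3): δ = 6.51°  ✓
  (0,4): δ = 78.86°  ·
  (0,5): δ = 111.85°  ·
  (1,2): δ = 144.13°  ·
  (1,3): δ = 74.43°  ·
  (1,4): δ = 2.09°  ✓
  (1,5): δ = 30.90°  ·
  (2,3): δ = 110.30°  ·
  (2,4): δ = 37.96°  ·
  (2,5): δ = 4.97°  ✓
  (3,4): δ = 107.66°  ·
  (3,5): δ = 74.66°  ·
  (4,5): δ = 147.01°  ·
antipodal pairs: 3

count = 3; pairs: (0,3), (1,4), (2,5)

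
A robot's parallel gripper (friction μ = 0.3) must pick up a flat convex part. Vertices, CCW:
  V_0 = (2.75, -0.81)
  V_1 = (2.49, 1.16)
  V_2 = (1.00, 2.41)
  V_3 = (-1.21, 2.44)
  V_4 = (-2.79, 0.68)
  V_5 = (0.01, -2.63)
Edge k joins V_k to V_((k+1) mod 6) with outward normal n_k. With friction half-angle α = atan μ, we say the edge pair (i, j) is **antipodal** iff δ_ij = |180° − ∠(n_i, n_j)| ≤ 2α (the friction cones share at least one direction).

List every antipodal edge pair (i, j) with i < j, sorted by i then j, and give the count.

α = atan 0.3 = 16.70°;  2α = 33.40°
n_0 = (+0.9914, +0.1308)
n_1 = (+0.6427, +0.7661)
n_2 = (+0.0136, +0.9999)
n_3 = (-0.7441, +0.6680)
n_4 = (-0.7635, -0.6458)
n_5 = (+0.5533, -0.8330)
  (0,1): δ = 137.51°  ·
  (0,2): δ = 98.30°  ·
  (0,3): δ = 49.43°  ·
  (0,4): δ = 32.71°  ✓
  (0,5): δ = 116.08°  ·
  (1,2): δ = 140.78°  ·
  (1,3): δ = 91.92°  ·
  (1,4): δ = 9.78°  ✓
  (1,5): δ = 73.59°  ·
  (2,3): δ = 131.14°  ·
  (2,4): δ = 48.99°  ·
  (2,5): δ = 34.37°  ·
  (3,4): δ = 97.86°  ·
  (3,5): δ = 14.49°  ✓
  (4,5): δ = 96.64°  ·
antipodal pairs: 3

count = 3; pairs: (0,4), (1,4), (3,5)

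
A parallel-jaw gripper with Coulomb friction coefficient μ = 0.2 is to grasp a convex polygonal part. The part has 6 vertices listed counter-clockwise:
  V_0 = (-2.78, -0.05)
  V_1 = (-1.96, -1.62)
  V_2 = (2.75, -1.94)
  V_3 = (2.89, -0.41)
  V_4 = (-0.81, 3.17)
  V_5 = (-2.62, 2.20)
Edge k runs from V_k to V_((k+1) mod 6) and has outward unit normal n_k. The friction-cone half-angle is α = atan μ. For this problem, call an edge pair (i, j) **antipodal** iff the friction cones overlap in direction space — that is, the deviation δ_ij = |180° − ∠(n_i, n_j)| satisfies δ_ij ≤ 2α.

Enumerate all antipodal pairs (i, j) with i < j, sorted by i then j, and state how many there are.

α = atan 0.2 = 11.31°;  2α = 22.62°
n_0 = (-0.8864, -0.4630)
n_1 = (-0.0678, -0.9977)
n_2 = (+0.9958, -0.0911)
n_3 = (+0.6954, +0.7187)
n_4 = (-0.4724, +0.8814)
n_5 = (-0.9975, +0.0709)
  (0,1): δ = 121.46°  ·
  (0,2): δ = 32.81°  ·
  (0,3): δ = 18.37°  ✓
  (0,4): δ = 90.61°  ·
  (0,5): δ = 148.35°  ·
  (1,2): δ = 91.34°  ·
  (1,3): δ = 40.17°  ·
  (1,4): δ = 32.07°  ·
  (1,5): δ = 89.82°  ·
  (2,3): δ = 128.83°  ·
  (2,4): δ = 56.58°  ·
  (2,5): δ = 1.16°  ✓
  (3,4): δ = 107.76°  ·
  (3,5): δ = 50.01°  ·
  (4,5): δ = 122.25°  ·
antipodal pairs: 2

count = 2; pairs: (0,3), (2,5)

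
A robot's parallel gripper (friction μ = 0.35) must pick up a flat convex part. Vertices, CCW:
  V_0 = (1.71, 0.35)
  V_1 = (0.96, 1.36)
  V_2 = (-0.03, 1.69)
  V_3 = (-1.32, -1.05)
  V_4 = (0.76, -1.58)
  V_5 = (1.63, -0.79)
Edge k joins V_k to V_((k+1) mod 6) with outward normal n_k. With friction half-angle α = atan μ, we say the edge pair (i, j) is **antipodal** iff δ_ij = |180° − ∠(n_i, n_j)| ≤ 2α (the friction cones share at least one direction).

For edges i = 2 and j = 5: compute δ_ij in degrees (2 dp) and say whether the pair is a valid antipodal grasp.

α = atan 0.35 = 19.29°;  2α = 38.58°
edge 2: e_2 = (-1.29, -2.74);  n_2 = (-0.9047, +0.4260)
edge 5: e_5 = (+0.08, +1.14);  n_5 = (+0.9975, -0.0700)
∠(n_2, n_5) = 158.80°
δ = |180° − 158.80°| = 21.20°
21.20° ≤ 2α = 38.58°  →  valid

δ = 21.20°, valid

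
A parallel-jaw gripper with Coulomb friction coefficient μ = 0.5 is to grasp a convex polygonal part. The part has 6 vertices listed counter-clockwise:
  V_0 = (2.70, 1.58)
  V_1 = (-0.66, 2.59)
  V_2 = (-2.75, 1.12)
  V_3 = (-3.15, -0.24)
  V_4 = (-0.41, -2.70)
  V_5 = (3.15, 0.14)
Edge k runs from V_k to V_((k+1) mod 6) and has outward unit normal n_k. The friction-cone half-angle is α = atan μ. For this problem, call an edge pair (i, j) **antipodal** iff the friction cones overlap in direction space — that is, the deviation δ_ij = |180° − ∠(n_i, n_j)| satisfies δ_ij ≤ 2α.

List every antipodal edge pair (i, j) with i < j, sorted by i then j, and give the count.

α = atan 0.5 = 26.57°;  2α = 53.13°
n_0 = (+0.2879, +0.9577)
n_1 = (-0.5753, +0.8179)
n_2 = (-0.9594, +0.2822)
n_3 = (-0.6681, -0.7441)
n_4 = (+0.6236, -0.7817)
n_5 = (+0.9545, +0.2983)
  (0,1): δ = 128.15°  ·
  (0,2): δ = 89.66°  ·
  (0,3): δ = 25.19°  ✓
  (0,4): δ = 55.31°  ·
  (0,5): δ = 124.08°  ·
  (1,2): δ = 141.51°  ·
  (1,3): δ = 77.04°  ·
  (1,4): δ = 3.46°  ✓
  (1,5): δ = 72.23°  ·
  (2,3): δ = 115.53°  ·
  (2,4): δ = 35.03°  ✓
  (2,5): δ = 33.74°  ✓
  (3,4): δ = 99.50°  ·
  (3,5): δ = 30.73°  ✓
  (4,5): δ = 111.23°  ·
antipodal pairs: 5

count = 5; pairs: (0,3), (1,4), (2,4), (2,5), (3,5)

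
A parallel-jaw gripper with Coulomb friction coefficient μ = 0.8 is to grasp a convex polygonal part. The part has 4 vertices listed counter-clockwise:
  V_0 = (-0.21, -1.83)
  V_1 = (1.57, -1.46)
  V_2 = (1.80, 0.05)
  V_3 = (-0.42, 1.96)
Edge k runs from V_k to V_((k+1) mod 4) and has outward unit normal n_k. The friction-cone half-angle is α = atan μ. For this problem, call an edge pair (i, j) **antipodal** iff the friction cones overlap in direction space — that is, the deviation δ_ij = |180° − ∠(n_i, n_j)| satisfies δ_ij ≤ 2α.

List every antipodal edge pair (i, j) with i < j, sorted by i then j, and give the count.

count = 3; pairs: (0,2), (1,3), (2,3)

α = atan 0.8 = 38.66°;  2α = 77.32°
n_0 = (+0.2035, -0.9791)
n_1 = (+0.9886, -0.1506)
n_2 = (+0.6522, +0.7581)
n_3 = (-0.9985, -0.0553)
  (0,1): δ = 110.40°  ·
  (0,2): δ = 52.45°  ✓
  (0,3): δ = 81.43°  ·
  (1,2): δ = 122.05°  ·
  (1,3): δ = 11.83°  ✓
  (2,3): δ = 46.12°  ✓
antipodal pairs: 3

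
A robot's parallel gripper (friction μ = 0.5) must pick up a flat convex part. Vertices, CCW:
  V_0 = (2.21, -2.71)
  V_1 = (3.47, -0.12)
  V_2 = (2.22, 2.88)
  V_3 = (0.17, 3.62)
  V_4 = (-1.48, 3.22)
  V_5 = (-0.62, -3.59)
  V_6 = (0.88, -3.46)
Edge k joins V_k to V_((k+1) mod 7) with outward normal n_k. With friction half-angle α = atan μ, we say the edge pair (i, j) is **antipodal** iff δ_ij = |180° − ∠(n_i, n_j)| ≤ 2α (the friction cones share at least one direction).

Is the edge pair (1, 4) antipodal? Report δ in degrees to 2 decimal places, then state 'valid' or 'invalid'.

α = atan 0.5 = 26.57°;  2α = 53.13°
edge 1: e_1 = (-1.25, +3.00);  n_1 = (+0.9231, +0.3846)
edge 4: e_4 = (+0.86, -6.81);  n_4 = (-0.9921, -0.1253)
∠(n_1, n_4) = 164.58°
δ = |180° − 164.58°| = 15.42°
15.42° ≤ 2α = 53.13°  →  valid

δ = 15.42°, valid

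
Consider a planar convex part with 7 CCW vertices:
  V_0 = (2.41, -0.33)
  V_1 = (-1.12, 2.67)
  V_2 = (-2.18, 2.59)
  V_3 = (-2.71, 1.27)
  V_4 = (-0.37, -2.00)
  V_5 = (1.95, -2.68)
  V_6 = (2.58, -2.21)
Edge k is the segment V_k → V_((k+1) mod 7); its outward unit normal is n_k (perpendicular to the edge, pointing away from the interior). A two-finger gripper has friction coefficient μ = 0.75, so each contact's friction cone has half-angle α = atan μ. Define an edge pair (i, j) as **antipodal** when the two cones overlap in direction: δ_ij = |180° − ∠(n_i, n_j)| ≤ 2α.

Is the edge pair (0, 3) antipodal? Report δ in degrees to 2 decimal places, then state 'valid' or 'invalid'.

δ = 14.05°, valid

α = atan 0.75 = 36.87°;  2α = 73.74°
edge 0: e_0 = (-3.53, +3.00);  n_0 = (+0.6476, +0.7620)
edge 3: e_3 = (+2.34, -3.27);  n_3 = (-0.8132, -0.5819)
∠(n_0, n_3) = 165.95°
δ = |180° − 165.95°| = 14.05°
14.05° ≤ 2α = 73.74°  →  valid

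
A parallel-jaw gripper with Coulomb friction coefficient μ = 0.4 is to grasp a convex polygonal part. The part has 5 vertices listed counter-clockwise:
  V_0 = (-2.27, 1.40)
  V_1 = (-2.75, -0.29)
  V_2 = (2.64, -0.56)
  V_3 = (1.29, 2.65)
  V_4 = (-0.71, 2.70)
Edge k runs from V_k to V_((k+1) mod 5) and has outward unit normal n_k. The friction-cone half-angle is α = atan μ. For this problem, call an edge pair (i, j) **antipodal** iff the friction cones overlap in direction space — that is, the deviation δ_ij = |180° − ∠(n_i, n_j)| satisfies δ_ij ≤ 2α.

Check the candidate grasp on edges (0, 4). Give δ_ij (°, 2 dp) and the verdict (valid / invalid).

δ = 145.66°, invalid

α = atan 0.4 = 21.80°;  2α = 43.60°
edge 0: e_0 = (-0.48, -1.69);  n_0 = (-0.9620, +0.2732)
edge 4: e_4 = (-1.56, -1.30);  n_4 = (-0.6402, +0.7682)
∠(n_0, n_4) = 34.34°
δ = |180° − 34.34°| = 145.66°
145.66° > 2α = 43.60°  →  invalid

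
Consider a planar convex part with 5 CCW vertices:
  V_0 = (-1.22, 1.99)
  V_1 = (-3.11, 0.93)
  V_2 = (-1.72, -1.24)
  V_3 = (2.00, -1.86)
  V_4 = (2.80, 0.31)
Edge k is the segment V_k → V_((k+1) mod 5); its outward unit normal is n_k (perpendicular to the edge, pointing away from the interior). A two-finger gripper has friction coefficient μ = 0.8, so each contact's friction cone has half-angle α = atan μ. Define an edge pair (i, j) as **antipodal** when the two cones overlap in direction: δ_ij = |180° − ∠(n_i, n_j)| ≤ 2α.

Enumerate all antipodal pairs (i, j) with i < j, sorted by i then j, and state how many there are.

α = atan 0.8 = 38.66°;  2α = 77.32°
n_0 = (-0.4892, +0.8722)
n_1 = (-0.8421, -0.5394)
n_2 = (-0.1644, -0.9864)
n_3 = (+0.9383, -0.3459)
n_4 = (+0.3856, +0.9227)
  (0,1): δ = 86.64°  ·
  (0,2): δ = 38.75°  ✓
  (0,3): δ = 40.48°  ✓
  (0,4): δ = 128.03°  ·
  (1,2): δ = 132.10°  ·
  (1,3): δ = 52.88°  ✓
  (1,4): δ = 34.68°  ✓
  (2,3): δ = 100.77°  ·
  (2,4): δ = 13.22°  ✓
  (3,4): δ = 92.44°  ·
antipodal pairs: 5

count = 5; pairs: (0,2), (0,3), (1,3), (1,4), (2,4)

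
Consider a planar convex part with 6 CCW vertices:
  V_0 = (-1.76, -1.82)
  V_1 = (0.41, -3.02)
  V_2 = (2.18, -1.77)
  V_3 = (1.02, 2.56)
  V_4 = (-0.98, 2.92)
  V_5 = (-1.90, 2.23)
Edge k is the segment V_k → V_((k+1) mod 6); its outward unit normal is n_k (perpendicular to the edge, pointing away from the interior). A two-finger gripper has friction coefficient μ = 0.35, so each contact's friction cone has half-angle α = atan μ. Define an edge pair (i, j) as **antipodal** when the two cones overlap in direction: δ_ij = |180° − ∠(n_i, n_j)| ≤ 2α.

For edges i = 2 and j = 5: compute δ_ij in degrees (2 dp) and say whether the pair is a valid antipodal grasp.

α = atan 0.35 = 19.29°;  2α = 38.58°
edge 2: e_2 = (-1.16, +4.33);  n_2 = (+0.9659, +0.2588)
edge 5: e_5 = (+0.14, -4.05);  n_5 = (-0.9994, -0.0345)
∠(n_2, n_5) = 166.98°
δ = |180° − 166.98°| = 13.02°
13.02° ≤ 2α = 38.58°  →  valid

δ = 13.02°, valid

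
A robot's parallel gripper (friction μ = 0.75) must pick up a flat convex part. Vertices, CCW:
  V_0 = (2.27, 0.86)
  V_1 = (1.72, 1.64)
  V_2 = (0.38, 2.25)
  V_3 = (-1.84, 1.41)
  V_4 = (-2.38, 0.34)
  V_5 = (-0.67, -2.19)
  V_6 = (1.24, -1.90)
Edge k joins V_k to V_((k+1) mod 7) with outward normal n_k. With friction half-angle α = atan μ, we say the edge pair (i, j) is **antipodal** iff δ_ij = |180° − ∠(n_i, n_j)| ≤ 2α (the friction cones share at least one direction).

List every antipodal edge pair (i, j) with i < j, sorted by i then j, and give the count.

count = 10; pairs: (0,3), (0,4), (0,5), (1,4), (1,5), (2,5), (2,6), (3,5), (3,6), (4,6)

α = atan 0.75 = 36.87°;  2α = 73.74°
n_0 = (+0.8173, +0.5763)
n_1 = (+0.4143, +0.9101)
n_2 = (-0.3539, +0.9353)
n_3 = (-0.8928, +0.4505)
n_4 = (-0.8285, -0.5600)
n_5 = (+0.1501, -0.9887)
n_6 = (+0.9369, -0.3496)
  (0,1): δ = 149.66°  ·
  (0,2): δ = 104.46°  ·
  (0,3): δ = 61.97°  ✓
  (0,4): δ = 1.13°  ✓
  (0,5): δ = 63.44°  ✓
  (0,6): δ = 124.35°  ·
  (1,2): δ = 134.80°  ·
  (1,3): δ = 92.30°  ·
  (1,4): δ = 31.47°  ✓
  (1,5): δ = 33.11°  ✓
  (1,6): δ = 94.01°  ·
  (2,3): δ = 137.50°  ·
  (2,4): δ = 76.67°  ·
  (2,5): δ = 12.09°  ✓
  (2,6): δ = 48.81°  ✓
  (3,4): δ = 119.17°  ·
  (3,5): δ = 54.59°  ✓
  (3,6): δ = 6.31°  ✓
  (4,5): δ = 115.42°  ·
  (4,6): δ = 54.52°  ✓
  (5,6): δ = 119.10°  ·
antipodal pairs: 10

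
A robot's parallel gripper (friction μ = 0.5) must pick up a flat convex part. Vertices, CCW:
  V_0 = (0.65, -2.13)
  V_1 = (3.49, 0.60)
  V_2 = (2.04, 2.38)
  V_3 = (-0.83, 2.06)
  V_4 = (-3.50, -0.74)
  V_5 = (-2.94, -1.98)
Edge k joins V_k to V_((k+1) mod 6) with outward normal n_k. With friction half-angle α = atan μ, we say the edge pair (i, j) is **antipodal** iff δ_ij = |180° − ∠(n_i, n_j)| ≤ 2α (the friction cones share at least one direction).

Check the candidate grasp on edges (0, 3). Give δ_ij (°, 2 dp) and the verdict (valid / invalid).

α = atan 0.5 = 26.57°;  2α = 53.13°
edge 0: e_0 = (+2.84, +2.73);  n_0 = (+0.6930, -0.7209)
edge 3: e_3 = (-2.67, -2.80);  n_3 = (-0.7237, +0.6901)
∠(n_0, n_3) = 177.51°
δ = |180° − 177.51°| = 2.49°
2.49° ≤ 2α = 53.13°  →  valid

δ = 2.49°, valid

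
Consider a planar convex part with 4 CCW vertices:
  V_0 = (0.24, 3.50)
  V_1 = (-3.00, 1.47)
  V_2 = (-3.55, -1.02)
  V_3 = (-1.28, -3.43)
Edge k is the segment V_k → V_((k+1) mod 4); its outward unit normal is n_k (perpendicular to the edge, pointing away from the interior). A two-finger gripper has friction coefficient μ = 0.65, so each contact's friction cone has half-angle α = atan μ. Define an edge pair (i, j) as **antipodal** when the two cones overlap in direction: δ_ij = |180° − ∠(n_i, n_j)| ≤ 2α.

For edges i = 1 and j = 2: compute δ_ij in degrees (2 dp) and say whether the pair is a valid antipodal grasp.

δ = 124.26°, invalid

α = atan 0.65 = 33.02°;  2α = 66.05°
edge 1: e_1 = (-0.55, -2.49);  n_1 = (-0.9765, +0.2157)
edge 2: e_2 = (+2.27, -2.41);  n_2 = (-0.7279, -0.6856)
∠(n_1, n_2) = 55.74°
δ = |180° − 55.74°| = 124.26°
124.26° > 2α = 66.05°  →  invalid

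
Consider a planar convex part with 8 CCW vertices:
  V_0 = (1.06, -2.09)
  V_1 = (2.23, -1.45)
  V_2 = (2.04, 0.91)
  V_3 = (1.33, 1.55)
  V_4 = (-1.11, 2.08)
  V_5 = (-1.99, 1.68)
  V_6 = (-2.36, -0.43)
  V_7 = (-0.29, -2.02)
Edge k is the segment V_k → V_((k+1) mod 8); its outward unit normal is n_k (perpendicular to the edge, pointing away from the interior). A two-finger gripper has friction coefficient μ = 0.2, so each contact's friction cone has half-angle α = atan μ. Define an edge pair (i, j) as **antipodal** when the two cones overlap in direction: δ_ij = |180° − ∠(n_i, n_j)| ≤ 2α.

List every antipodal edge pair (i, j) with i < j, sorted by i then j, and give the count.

α = atan 0.2 = 11.31°;  2α = 22.62°
n_0 = (+0.4799, -0.8773)
n_1 = (+0.9968, +0.0802)
n_2 = (+0.6695, +0.7428)
n_3 = (+0.2123, +0.9772)
n_4 = (-0.4138, +0.9104)
n_5 = (-0.9850, +0.1727)
n_6 = (-0.6092, -0.7931)
n_7 = (-0.0518, -0.9987)
  (0,1): δ = 114.08°  ·
  (0,2): δ = 70.71°  ·
  (0,3): δ = 40.93°  ·
  (0,4): δ = 4.24°  ✓
  (0,5): δ = 51.37°  ·
  (0,6): δ = 113.79°  ·
  (0,7): δ = 148.35°  ·
  (1,2): δ = 136.63°  ·
  (1,3): δ = 106.86°  ·
  (1,4): δ = 70.16°  ·
  (1,5): δ = 14.55°  ✓
  (1,6): δ = 47.87°  ·
  (1,7): δ = 82.43°  ·
  (2,3): δ = 150.22°  ·
  (2,4): δ = 113.52°  ·
  (2,5): δ = 57.91°  ·
  (2,6): δ = 4.50°  ✓
  (2,7): δ = 39.06°  ·
  (3,4): δ = 143.30°  ·
  (3,5): δ = 87.69°  ·
  (3,6): δ = 25.27°  ·
  (3,7): δ = 9.29°  ✓
  (4,5): δ = 124.39°  ·
  (4,6): δ = 61.97°  ·
  (4,7): δ = 27.41°  ·
  (5,6): δ = 117.58°  ·
  (5,7): δ = 83.02°  ·
  (6,7): δ = 145.44°  ·
antipodal pairs: 4

count = 4; pairs: (0,4), (1,5), (2,6), (3,7)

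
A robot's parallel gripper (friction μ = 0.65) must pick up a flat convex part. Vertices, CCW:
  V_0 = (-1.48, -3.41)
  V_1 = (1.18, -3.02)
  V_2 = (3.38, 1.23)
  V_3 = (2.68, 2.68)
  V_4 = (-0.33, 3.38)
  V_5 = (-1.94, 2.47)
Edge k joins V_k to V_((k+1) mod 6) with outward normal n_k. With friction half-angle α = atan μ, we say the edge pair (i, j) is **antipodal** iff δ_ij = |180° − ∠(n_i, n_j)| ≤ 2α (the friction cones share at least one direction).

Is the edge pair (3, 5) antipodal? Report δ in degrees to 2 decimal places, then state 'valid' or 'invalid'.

δ = 72.43°, invalid

α = atan 0.65 = 33.02°;  2α = 66.05°
edge 3: e_3 = (-3.01, +0.70);  n_3 = (+0.2265, +0.9740)
edge 5: e_5 = (+0.46, -5.88);  n_5 = (-0.9970, -0.0780)
∠(n_3, n_5) = 107.57°
δ = |180° − 107.57°| = 72.43°
72.43° > 2α = 66.05°  →  invalid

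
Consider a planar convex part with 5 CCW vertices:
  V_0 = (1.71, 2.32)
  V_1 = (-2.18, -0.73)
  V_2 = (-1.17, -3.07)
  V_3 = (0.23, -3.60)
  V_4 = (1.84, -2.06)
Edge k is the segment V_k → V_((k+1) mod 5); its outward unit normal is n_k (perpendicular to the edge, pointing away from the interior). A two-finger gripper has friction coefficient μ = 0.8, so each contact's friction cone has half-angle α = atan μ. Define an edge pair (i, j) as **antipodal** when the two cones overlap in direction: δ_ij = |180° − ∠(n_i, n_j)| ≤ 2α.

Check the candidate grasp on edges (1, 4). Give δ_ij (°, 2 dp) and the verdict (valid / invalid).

δ = 21.65°, valid

α = atan 0.8 = 38.66°;  2α = 77.32°
edge 1: e_1 = (+1.01, -2.34);  n_1 = (-0.9181, -0.3963)
edge 4: e_4 = (-0.13, +4.38);  n_4 = (+0.9996, +0.0297)
∠(n_1, n_4) = 158.35°
δ = |180° − 158.35°| = 21.65°
21.65° ≤ 2α = 77.32°  →  valid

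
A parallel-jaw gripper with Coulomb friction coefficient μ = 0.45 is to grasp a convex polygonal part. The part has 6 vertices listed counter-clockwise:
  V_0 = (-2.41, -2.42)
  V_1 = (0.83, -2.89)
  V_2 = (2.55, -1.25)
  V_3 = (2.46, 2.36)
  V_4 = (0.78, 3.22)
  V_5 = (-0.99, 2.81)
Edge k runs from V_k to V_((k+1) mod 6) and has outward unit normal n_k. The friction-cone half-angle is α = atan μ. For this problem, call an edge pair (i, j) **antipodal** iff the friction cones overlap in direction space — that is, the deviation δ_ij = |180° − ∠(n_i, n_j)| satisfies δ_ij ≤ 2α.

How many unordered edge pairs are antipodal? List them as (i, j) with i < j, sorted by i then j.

count = 5; pairs: (0,3), (0,4), (1,4), (1,5), (2,5)

α = atan 0.45 = 24.23°;  2α = 48.46°
n_0 = (-0.1436, -0.9896)
n_1 = (+0.6901, -0.7237)
n_2 = (+0.9997, +0.0249)
n_3 = (+0.4557, +0.8901)
n_4 = (-0.2257, +0.9742)
n_5 = (-0.9651, +0.2620)
  (0,1): δ = 128.11°  ·
  (0,2): δ = 80.32°  ·
  (0,3): δ = 18.85°  ✓
  (0,4): δ = 21.30°  ✓
  (0,5): δ = 83.06°  ·
  (1,2): δ = 132.21°  ·
  (1,3): δ = 70.74°  ·
  (1,4): δ = 30.59°  ✓
  (1,5): δ = 31.17°  ✓
  (2,3): δ = 118.54°  ·
  (2,4): δ = 78.39°  ·
  (2,5): δ = 16.62°  ✓
  (3,4): δ = 139.85°  ·
  (3,5): δ = 78.08°  ·
  (4,5): δ = 118.23°  ·
antipodal pairs: 5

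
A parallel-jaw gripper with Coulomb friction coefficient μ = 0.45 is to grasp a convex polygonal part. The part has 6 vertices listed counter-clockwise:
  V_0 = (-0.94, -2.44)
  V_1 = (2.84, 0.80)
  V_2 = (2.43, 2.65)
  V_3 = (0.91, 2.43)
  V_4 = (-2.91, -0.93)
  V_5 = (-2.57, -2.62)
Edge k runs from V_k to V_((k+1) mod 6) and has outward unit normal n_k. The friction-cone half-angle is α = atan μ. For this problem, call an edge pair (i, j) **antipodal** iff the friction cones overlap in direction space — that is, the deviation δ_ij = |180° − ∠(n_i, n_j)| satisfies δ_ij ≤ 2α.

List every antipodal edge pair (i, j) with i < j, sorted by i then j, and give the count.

α = atan 0.45 = 24.23°;  2α = 48.46°
n_0 = (+0.6508, -0.7593)
n_1 = (+0.9763, +0.2164)
n_2 = (-0.1432, +0.9897)
n_3 = (-0.6605, +0.7509)
n_4 = (-0.9804, -0.1972)
n_5 = (+0.1098, -0.9940)
  (0,1): δ = 118.11°  ·
  (0,2): δ = 32.37°  ✓
  (0,3): δ = 0.73°  ✓
  (0,4): δ = 60.77°  ·
  (0,5): δ = 145.70°  ·
  (1,2): δ = 94.26°  ·
  (1,3): δ = 61.16°  ·
  (1,4): δ = 1.12°  ✓
  (1,5): δ = 83.81°  ·
  (2,3): δ = 146.90°  ·
  (2,4): δ = 86.86°  ·
  (2,5): δ = 1.93°  ✓
  (3,4): δ = 119.96°  ·
  (3,5): δ = 35.03°  ✓
  (4,5): δ = 95.07°  ·
antipodal pairs: 5

count = 5; pairs: (0,2), (0,3), (1,4), (2,5), (3,5)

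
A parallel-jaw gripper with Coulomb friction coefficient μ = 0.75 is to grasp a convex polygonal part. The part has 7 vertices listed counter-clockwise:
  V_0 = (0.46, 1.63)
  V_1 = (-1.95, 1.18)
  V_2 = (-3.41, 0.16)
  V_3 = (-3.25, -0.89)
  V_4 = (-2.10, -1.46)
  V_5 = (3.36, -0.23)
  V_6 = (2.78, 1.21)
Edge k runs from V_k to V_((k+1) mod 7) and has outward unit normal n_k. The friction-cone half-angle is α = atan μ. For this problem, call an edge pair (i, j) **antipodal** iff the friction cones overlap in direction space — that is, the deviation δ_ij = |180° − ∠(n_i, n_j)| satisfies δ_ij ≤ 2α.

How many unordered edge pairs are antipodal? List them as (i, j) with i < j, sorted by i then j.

α = atan 0.75 = 36.87°;  2α = 73.74°
n_0 = (-0.1835, +0.9830)
n_1 = (-0.5727, +0.8198)
n_2 = (-0.9886, -0.1506)
n_3 = (-0.4441, -0.8960)
n_4 = (+0.2198, -0.9756)
n_5 = (+0.9276, +0.3736)
n_6 = (+0.1781, +0.9840)
  (0,1): δ = 155.64°  ·
  (0,2): δ = 91.91°  ·
  (0,3): δ = 36.94°  ✓
  (0,4): δ = 2.12°  ✓
  (0,5): δ = 101.36°  ·
  (0,6): δ = 159.16°  ·
  (1,2): δ = 116.28°  ·
  (1,3): δ = 61.30°  ✓
  (1,4): δ = 22.24°  ✓
  (1,5): δ = 77.00°  ·
  (1,6): δ = 134.80°  ·
  (2,3): δ = 125.03°  ·
  (2,4): δ = 85.97°  ·
  (2,5): δ = 13.27°  ✓
  (2,6): δ = 71.07°  ✓
  (3,4): δ = 140.94°  ·
  (3,5): δ = 41.70°  ✓
  (3,6): δ = 16.10°  ✓
  (4,5): δ = 80.76°  ·
  (4,6): δ = 22.96°  ✓
  (5,6): δ = 122.20°  ·
antipodal pairs: 9

count = 9; pairs: (0,3), (0,4), (1,3), (1,4), (2,5), (2,6), (3,5), (3,6), (4,6)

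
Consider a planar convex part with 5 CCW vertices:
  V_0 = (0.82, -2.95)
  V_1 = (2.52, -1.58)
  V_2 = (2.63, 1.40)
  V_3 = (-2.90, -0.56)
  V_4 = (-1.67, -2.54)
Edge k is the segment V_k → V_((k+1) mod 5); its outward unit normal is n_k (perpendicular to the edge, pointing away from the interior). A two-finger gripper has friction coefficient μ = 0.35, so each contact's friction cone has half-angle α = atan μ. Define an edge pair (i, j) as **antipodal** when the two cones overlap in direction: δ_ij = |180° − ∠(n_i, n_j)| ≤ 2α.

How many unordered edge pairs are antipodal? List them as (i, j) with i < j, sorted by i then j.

count = 3; pairs: (0,2), (1,3), (2,4)

α = atan 0.35 = 19.29°;  2α = 38.58°
n_0 = (+0.6275, -0.7786)
n_1 = (+0.9993, -0.0369)
n_2 = (-0.3341, +0.9425)
n_3 = (-0.8494, -0.5277)
n_4 = (-0.1625, -0.9867)
  (0,1): δ = 130.98°  ·
  (0,2): δ = 19.35°  ✓
  (0,3): δ = 82.98°  ·
  (0,4): δ = 131.78°  ·
  (1,2): δ = 68.37°  ·
  (1,3): δ = 33.96°  ✓
  (1,4): δ = 82.76°  ·
  (2,3): δ = 77.67°  ·
  (2,4): δ = 28.87°  ✓
  (3,4): δ = 131.20°  ·
antipodal pairs: 3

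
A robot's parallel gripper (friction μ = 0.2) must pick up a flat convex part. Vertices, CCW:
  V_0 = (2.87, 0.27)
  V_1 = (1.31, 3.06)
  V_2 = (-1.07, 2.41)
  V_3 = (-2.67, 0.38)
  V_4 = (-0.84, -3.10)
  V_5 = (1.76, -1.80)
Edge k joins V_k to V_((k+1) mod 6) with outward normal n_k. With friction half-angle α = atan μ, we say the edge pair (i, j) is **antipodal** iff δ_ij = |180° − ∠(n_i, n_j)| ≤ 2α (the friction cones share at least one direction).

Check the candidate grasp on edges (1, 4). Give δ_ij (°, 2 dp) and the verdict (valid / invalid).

δ = 11.29°, valid

α = atan 0.2 = 11.31°;  2α = 22.62°
edge 1: e_1 = (-2.38, -0.65);  n_1 = (-0.2635, +0.9647)
edge 4: e_4 = (+2.60, +1.30);  n_4 = (+0.4472, -0.8944)
∠(n_1, n_4) = 168.71°
δ = |180° − 168.71°| = 11.29°
11.29° ≤ 2α = 22.62°  →  valid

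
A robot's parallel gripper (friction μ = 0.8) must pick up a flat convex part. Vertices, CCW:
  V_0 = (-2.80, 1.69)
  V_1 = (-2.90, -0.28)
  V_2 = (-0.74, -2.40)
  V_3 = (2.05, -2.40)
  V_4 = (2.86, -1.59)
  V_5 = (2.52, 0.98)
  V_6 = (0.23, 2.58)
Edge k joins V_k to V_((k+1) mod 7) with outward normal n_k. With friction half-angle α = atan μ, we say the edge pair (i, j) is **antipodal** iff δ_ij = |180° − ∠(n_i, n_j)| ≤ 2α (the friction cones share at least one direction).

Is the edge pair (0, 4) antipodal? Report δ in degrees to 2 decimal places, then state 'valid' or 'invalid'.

δ = 10.44°, valid

α = atan 0.8 = 38.66°;  2α = 77.32°
edge 0: e_0 = (-0.10, -1.97);  n_0 = (-0.9987, +0.0507)
edge 4: e_4 = (-0.34, +2.57);  n_4 = (+0.9914, +0.1312)
∠(n_0, n_4) = 169.56°
δ = |180° − 169.56°| = 10.44°
10.44° ≤ 2α = 77.32°  →  valid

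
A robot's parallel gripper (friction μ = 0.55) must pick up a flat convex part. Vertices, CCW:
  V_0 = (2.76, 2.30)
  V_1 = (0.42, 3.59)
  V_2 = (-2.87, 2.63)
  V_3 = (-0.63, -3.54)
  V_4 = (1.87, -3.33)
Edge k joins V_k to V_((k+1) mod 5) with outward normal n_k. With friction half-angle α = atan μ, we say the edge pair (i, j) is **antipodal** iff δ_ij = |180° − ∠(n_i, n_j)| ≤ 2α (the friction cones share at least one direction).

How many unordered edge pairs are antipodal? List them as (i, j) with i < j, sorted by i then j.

count = 4; pairs: (0,2), (0,3), (1,3), (2,4)

α = atan 0.55 = 28.81°;  2α = 57.62°
n_0 = (+0.4828, +0.8757)
n_1 = (-0.2801, +0.9600)
n_2 = (-0.9400, -0.3413)
n_3 = (+0.0837, -0.9965)
n_4 = (+0.9877, -0.1561)
  (0,1): δ = 134.87°  ·
  (0,2): δ = 41.18°  ✓
  (0,3): δ = 33.67°  ✓
  (0,4): δ = 109.88°  ·
  (1,2): δ = 86.31°  ·
  (1,3): δ = 11.47°  ✓
  (1,4): δ = 64.75°  ·
  (2,3): δ = 105.15°  ·
  (2,4): δ = 28.94°  ✓
  (3,4): δ = 103.78°  ·
antipodal pairs: 4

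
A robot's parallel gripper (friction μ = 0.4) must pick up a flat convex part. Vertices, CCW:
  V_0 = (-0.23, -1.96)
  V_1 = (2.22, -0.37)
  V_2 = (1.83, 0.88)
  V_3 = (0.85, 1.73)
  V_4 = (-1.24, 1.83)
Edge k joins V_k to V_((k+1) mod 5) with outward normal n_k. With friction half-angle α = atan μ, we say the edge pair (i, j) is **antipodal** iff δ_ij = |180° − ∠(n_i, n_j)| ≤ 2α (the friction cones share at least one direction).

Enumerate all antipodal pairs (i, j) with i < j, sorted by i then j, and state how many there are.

α = atan 0.4 = 21.80°;  2α = 43.60°
n_0 = (+0.5444, -0.8388)
n_1 = (+0.9546, +0.2978)
n_2 = (+0.6552, +0.7554)
n_3 = (+0.0478, +0.9989)
n_4 = (-0.9663, -0.2575)
  (0,1): δ = 105.65°  ·
  (0,2): δ = 73.92°  ·
  (0,3): δ = 35.72°  ✓
  (0,4): δ = 71.94°  ·
  (1,2): δ = 148.26°  ·
  (1,3): δ = 110.07°  ·
  (1,4): δ = 2.41°  ✓
  (2,3): δ = 141.80°  ·
  (2,4): δ = 34.14°  ✓
  (3,4): δ = 72.34°  ·
antipodal pairs: 3

count = 3; pairs: (0,3), (1,4), (2,4)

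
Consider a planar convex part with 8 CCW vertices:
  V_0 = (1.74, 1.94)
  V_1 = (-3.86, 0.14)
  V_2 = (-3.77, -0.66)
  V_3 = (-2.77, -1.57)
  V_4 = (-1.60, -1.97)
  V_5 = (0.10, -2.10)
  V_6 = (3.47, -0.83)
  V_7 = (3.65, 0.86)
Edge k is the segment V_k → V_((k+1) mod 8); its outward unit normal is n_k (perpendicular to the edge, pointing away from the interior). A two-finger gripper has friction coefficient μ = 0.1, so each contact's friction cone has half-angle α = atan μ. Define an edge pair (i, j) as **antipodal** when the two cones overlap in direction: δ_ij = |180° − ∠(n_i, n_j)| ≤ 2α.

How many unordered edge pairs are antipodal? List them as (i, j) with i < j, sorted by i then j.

count = 2; pairs: (0,5), (3,7)

α = atan 0.1 = 5.71°;  2α = 11.42°
n_0 = (-0.3060, +0.9520)
n_1 = (-0.9937, -0.1118)
n_2 = (-0.6730, -0.7396)
n_3 = (-0.3235, -0.9462)
n_4 = (-0.0762, -0.9971)
n_5 = (+0.3526, -0.9358)
n_6 = (+0.9944, -0.1059)
n_7 = (+0.4922, +0.8705)
  (0,1): δ = 101.40°  ·
  (0,2): δ = 60.12°  ·
  (0,3): δ = 36.69°  ·
  (0,4): δ = 22.19°  ·
  (0,5): δ = 2.83°  ✓
  (0,6): δ = 66.10°  ·
  (0,7): δ = 132.70°  ·
  (1,2): δ = 138.72°  ·
  (1,3): δ = 115.29°  ·
  (1,4): δ = 100.79°  ·
  (1,5): δ = 75.77°  ·
  (1,6): δ = 12.50°  ·
  (1,7): δ = 54.10°  ·
  (2,3): δ = 156.57°  ·
  (2,4): δ = 142.07°  ·
  (2,5): δ = 117.05°  ·
  (2,6): δ = 53.78°  ·
  (2,7): δ = 12.82°  ·
  (3,4): δ = 165.50°  ·
  (3,5): δ = 140.48°  ·
  (3,6): δ = 77.21°  ·
  (3,7): δ = 10.61°  ✓
  (4,5): δ = 154.98°  ·
  (4,6): δ = 91.71°  ·
  (4,7): δ = 25.11°  ·
  (5,6): δ = 116.73°  ·
  (5,7): δ = 50.13°  ·
  (6,7): δ = 113.41°  ·
antipodal pairs: 2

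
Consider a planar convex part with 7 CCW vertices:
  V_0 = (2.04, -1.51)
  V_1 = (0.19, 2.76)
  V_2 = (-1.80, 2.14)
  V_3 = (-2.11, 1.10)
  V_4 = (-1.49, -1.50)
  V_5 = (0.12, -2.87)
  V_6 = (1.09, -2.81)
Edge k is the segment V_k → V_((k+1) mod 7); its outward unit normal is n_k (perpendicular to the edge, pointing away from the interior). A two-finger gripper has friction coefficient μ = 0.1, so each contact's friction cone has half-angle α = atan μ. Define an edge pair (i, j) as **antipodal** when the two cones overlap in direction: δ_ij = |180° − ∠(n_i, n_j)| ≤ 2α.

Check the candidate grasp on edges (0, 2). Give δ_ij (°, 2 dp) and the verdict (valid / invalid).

δ = 40.02°, invalid

α = atan 0.1 = 5.71°;  2α = 11.42°
edge 0: e_0 = (-1.85, +4.27);  n_0 = (+0.9176, +0.3975)
edge 2: e_2 = (-0.31, -1.04);  n_2 = (-0.9583, +0.2857)
∠(n_0, n_2) = 139.98°
δ = |180° − 139.98°| = 40.02°
40.02° > 2α = 11.42°  →  invalid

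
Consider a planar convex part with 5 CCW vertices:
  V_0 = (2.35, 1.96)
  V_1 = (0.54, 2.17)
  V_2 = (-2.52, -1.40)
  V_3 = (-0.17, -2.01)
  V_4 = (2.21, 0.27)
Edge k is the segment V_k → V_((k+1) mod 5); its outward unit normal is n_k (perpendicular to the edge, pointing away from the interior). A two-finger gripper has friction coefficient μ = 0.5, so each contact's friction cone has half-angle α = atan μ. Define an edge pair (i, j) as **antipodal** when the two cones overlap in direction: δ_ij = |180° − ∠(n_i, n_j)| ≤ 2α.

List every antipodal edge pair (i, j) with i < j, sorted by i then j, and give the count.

α = atan 0.5 = 26.57°;  2α = 53.13°
n_0 = (+0.1152, +0.9933)
n_1 = (-0.7593, +0.6508)
n_2 = (-0.2512, -0.9679)
n_3 = (+0.6918, -0.7221)
n_4 = (+0.9966, -0.0826)
  (0,1): δ = 123.98°  ·
  (0,2): δ = 7.93°  ✓
  (0,3): δ = 50.39°  ✓
  (0,4): δ = 91.88°  ·
  (1,2): δ = 63.95°  ·
  (1,3): δ = 5.63°  ✓
  (1,4): δ = 35.87°  ✓
  (2,3): δ = 121.68°  ·
  (2,4): δ = 80.18°  ·
  (3,4): δ = 138.51°  ·
antipodal pairs: 4

count = 4; pairs: (0,2), (0,3), (1,3), (1,4)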